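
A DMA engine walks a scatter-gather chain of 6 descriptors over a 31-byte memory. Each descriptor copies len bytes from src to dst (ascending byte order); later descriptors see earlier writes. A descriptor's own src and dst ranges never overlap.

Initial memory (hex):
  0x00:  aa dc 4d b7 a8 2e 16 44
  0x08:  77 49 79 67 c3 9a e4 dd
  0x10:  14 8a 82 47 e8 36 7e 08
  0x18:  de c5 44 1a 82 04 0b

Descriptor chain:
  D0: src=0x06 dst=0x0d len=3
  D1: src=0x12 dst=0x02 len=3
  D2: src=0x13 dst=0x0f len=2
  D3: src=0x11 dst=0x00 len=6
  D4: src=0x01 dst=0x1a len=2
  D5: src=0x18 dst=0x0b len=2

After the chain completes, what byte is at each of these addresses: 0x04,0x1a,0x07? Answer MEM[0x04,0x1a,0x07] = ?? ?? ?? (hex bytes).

D0: mem[0x0d..0x0f] <- [16 44 77]
D1: mem[0x02..0x04] <- [82 47 e8]
D2: mem[0x0f..0x10] <- [47 e8]
D3: mem[0x00..0x05] <- [8a 82 47 e8 36 7e]
D4: mem[0x1a..0x1b] <- [82 47]
D5: mem[0x0b..0x0c] <- [de c5]
query mem[0x04]=0x36, mem[0x1a]=0x82, mem[0x07]=0x44

MEM[0x04,0x1a,0x07] = 36 82 44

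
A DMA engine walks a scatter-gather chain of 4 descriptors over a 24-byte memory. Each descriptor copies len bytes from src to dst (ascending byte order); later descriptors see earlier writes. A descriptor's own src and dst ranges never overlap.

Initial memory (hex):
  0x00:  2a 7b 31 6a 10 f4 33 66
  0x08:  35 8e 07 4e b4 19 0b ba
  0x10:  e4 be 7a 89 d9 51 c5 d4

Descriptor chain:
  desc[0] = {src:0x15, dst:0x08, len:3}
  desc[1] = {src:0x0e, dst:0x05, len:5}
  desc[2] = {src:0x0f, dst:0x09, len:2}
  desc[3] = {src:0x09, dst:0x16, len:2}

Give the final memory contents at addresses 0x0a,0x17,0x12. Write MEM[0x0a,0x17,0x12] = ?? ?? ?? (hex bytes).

#0 dst[0x08+3] := {0x51,0xc5,0xd4}
#1 dst[0x05+5] := {0x0b,0xba,0xe4,0xbe,0x7a}
#2 dst[0x09+2] := {0xba,0xe4}
#3 dst[0x16+2] := {0xba,0xe4}
query mem[0x0a]=0xe4, mem[0x17]=0xe4, mem[0x12]=0x7a

MEM[0x0a,0x17,0x12] = e4 e4 7a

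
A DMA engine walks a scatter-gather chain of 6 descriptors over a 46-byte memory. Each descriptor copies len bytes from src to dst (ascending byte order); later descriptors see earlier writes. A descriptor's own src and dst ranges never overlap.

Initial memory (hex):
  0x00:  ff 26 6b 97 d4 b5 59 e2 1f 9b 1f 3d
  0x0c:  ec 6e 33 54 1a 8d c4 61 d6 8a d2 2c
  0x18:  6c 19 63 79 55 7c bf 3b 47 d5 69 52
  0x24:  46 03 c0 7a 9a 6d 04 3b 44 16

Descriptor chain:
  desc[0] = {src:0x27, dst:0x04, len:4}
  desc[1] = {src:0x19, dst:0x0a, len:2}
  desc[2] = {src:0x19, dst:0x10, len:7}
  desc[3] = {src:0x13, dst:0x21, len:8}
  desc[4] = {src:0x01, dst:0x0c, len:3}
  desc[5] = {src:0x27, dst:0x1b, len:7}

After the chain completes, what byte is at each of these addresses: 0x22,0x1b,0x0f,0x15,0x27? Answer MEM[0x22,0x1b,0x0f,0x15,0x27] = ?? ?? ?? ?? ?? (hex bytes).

[0] 0x27->0x04 len=4 : 7a 9a 6d 04
[1] 0x19->0x0a len=2 : 19 63
[2] 0x19->0x10 len=7 : 19 63 79 55 7c bf 3b
[3] 0x13->0x21 len=8 : 55 7c bf 3b 2c 6c 19 63
[4] 0x01->0x0c len=3 : 26 6b 97
[5] 0x27->0x1b len=7 : 19 63 6d 04 3b 44 16
query mem[0x22]=0x7c, mem[0x1b]=0x19, mem[0x0f]=0x54, mem[0x15]=0xbf, mem[0x27]=0x19

MEM[0x22,0x1b,0x0f,0x15,0x27] = 7c 19 54 bf 19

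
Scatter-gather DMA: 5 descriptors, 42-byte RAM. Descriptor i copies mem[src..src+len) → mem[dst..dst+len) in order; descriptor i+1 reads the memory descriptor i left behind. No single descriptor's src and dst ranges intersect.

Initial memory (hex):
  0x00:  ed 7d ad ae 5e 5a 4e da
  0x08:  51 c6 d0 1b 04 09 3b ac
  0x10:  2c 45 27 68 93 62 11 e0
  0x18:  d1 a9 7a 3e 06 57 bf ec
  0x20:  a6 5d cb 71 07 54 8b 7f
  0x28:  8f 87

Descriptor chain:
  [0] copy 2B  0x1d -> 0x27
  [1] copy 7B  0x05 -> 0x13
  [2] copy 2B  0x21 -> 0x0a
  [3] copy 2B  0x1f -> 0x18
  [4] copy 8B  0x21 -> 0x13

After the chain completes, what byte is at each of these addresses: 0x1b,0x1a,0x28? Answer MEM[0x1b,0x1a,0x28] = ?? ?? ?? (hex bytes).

  after D0: wrote 2B at 0x27 = 57bf
  after D1: wrote 7B at 0x13 = 5a4eda51c6d01b
  after D2: wrote 2B at 0x0a = 5dcb
  after D3: wrote 2B at 0x18 = eca6
  after D4: wrote 8B at 0x13 = 5dcb7107548b57bf
query mem[0x1b]=0x3e, mem[0x1a]=0xbf, mem[0x28]=0xbf

MEM[0x1b,0x1a,0x28] = 3e bf bf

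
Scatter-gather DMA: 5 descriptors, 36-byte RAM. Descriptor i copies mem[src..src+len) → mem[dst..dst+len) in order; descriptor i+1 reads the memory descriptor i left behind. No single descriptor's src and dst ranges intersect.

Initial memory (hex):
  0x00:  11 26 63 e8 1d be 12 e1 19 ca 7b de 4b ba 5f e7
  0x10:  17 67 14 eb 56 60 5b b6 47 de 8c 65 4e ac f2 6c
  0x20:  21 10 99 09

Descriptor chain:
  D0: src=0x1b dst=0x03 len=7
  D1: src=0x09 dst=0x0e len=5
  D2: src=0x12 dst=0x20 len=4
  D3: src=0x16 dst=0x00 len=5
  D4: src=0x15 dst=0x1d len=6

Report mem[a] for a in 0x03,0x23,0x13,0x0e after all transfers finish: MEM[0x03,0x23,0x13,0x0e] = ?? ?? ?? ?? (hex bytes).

[0] 0x1b->0x03 len=7 : 65 4e ac f2 6c 21 10
[1] 0x09->0x0e len=5 : 10 7b de 4b ba
[2] 0x12->0x20 len=4 : ba eb 56 60
[3] 0x16->0x00 len=5 : 5b b6 47 de 8c
[4] 0x15->0x1d len=6 : 60 5b b6 47 de 8c
query mem[0x03]=0xde, mem[0x23]=0x60, mem[0x13]=0xeb, mem[0x0e]=0x10

MEM[0x03,0x23,0x13,0x0e] = de 60 eb 10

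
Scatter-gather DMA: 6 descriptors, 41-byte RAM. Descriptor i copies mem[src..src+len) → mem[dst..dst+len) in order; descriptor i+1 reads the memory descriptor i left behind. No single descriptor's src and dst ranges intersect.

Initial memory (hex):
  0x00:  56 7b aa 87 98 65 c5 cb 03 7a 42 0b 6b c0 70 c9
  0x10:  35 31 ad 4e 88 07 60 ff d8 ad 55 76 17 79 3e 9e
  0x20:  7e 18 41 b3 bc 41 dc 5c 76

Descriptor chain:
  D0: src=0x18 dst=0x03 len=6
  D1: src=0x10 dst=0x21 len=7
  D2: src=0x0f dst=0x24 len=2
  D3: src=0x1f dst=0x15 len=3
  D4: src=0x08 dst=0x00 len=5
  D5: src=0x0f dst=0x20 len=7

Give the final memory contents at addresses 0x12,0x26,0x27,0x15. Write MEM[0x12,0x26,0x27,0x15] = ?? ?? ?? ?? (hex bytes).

MEM[0x12,0x26,0x27,0x15] = ad 9e 60 9e

  after D0: wrote 6B at 0x03 = d8ad55761779
  after D1: wrote 7B at 0x21 = 3531ad4e880760
  after D2: wrote 2B at 0x24 = c935
  after D3: wrote 3B at 0x15 = 9e7e35
  after D4: wrote 5B at 0x00 = 797a420b6b
  after D5: wrote 7B at 0x20 = c93531ad4e889e
query mem[0x12]=0xad, mem[0x26]=0x9e, mem[0x27]=0x60, mem[0x15]=0x9e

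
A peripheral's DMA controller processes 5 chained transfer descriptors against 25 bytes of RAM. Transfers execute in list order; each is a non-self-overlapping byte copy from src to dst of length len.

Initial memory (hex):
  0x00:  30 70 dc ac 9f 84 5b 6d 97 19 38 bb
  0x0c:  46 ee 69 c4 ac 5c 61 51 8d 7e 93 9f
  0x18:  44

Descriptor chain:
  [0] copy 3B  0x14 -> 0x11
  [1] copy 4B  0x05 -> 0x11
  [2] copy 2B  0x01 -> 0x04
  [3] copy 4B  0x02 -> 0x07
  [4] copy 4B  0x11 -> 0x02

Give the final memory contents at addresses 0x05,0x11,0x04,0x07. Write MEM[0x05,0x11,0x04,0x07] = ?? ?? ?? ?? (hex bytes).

MEM[0x05,0x11,0x04,0x07] = 97 84 6d dc

#0 dst[0x11+3] := {0x8d,0x7e,0x93}
#1 dst[0x11+4] := {0x84,0x5b,0x6d,0x97}
#2 dst[0x04+2] := {0x70,0xdc}
#3 dst[0x07+4] := {0xdc,0xac,0x70,0xdc}
#4 dst[0x02+4] := {0x84,0x5b,0x6d,0x97}
query mem[0x05]=0x97, mem[0x11]=0x84, mem[0x04]=0x6d, mem[0x07]=0xdc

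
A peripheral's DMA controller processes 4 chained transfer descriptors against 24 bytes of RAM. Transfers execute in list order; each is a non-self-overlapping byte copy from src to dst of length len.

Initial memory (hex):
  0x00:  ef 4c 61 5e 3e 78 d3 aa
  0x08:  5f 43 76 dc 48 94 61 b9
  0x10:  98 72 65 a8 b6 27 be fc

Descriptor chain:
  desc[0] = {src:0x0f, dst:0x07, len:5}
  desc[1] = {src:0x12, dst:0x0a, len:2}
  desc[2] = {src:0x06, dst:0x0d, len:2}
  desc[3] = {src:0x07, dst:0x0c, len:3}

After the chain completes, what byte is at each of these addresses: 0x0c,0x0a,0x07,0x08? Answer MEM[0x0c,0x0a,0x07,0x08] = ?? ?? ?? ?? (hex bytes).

  after D0: wrote 5B at 0x07 = b9987265a8
  after D1: wrote 2B at 0x0a = 65a8
  after D2: wrote 2B at 0x0d = d3b9
  after D3: wrote 3B at 0x0c = b99872
query mem[0x0c]=0xb9, mem[0x0a]=0x65, mem[0x07]=0xb9, mem[0x08]=0x98

MEM[0x0c,0x0a,0x07,0x08] = b9 65 b9 98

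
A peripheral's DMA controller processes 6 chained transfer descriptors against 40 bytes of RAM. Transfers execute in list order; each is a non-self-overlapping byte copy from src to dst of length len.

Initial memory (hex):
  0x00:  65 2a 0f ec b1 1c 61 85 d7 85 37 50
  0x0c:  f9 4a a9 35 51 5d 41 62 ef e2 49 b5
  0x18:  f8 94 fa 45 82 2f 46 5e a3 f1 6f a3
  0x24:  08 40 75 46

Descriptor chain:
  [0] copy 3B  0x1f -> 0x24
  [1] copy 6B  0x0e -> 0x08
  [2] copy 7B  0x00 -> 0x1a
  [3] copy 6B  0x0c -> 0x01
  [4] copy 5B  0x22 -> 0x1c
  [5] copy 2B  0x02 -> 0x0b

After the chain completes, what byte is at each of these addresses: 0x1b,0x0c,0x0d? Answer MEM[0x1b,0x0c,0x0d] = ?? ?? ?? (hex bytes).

[0] 0x1f->0x24 len=3 : 5e a3 f1
[1] 0x0e->0x08 len=6 : a9 35 51 5d 41 62
[2] 0x00->0x1a len=7 : 65 2a 0f ec b1 1c 61
[3] 0x0c->0x01 len=6 : 41 62 a9 35 51 5d
[4] 0x22->0x1c len=5 : 6f a3 5e a3 f1
[5] 0x02->0x0b len=2 : 62 a9
query mem[0x1b]=0x2a, mem[0x0c]=0xa9, mem[0x0d]=0x62

MEM[0x1b,0x0c,0x0d] = 2a a9 62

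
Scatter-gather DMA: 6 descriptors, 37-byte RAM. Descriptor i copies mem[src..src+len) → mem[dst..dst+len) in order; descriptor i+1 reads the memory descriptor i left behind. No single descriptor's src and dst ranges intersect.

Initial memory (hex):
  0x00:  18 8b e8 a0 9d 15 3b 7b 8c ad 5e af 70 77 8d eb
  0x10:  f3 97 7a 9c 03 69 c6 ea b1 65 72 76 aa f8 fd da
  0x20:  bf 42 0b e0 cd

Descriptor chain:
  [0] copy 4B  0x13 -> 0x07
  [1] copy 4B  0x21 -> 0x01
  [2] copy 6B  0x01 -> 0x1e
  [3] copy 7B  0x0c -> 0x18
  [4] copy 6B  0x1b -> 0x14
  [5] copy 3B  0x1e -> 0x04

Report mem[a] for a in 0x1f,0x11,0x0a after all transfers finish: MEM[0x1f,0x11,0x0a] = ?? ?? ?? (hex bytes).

MEM[0x1f,0x11,0x0a] = 0b 97 c6

#0 dst[0x07+4] := {0x9c,0x03,0x69,0xc6}
#1 dst[0x01+4] := {0x42,0x0b,0xe0,0xcd}
#2 dst[0x1e+6] := {0x42,0x0b,0xe0,0xcd,0x15,0x3b}
#3 dst[0x18+7] := {0x70,0x77,0x8d,0xeb,0xf3,0x97,0x7a}
#4 dst[0x14+6] := {0xeb,0xf3,0x97,0x7a,0x0b,0xe0}
#5 dst[0x04+3] := {0x7a,0x0b,0xe0}
query mem[0x1f]=0x0b, mem[0x11]=0x97, mem[0x0a]=0xc6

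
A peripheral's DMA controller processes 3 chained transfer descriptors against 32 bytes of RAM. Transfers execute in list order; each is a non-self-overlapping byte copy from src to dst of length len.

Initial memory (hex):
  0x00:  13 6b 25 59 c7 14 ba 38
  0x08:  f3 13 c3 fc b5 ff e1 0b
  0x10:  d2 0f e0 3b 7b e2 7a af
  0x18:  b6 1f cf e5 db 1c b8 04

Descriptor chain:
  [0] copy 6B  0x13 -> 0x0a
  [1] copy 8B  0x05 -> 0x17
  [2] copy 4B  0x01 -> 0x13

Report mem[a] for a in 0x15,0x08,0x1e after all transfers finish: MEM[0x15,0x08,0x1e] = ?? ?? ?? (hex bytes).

MEM[0x15,0x08,0x1e] = 59 f3 e2

  after D0: wrote 6B at 0x0a = 3b7be27aafb6
  after D1: wrote 8B at 0x17 = 14ba38f3133b7be2
  after D2: wrote 4B at 0x13 = 6b2559c7
query mem[0x15]=0x59, mem[0x08]=0xf3, mem[0x1e]=0xe2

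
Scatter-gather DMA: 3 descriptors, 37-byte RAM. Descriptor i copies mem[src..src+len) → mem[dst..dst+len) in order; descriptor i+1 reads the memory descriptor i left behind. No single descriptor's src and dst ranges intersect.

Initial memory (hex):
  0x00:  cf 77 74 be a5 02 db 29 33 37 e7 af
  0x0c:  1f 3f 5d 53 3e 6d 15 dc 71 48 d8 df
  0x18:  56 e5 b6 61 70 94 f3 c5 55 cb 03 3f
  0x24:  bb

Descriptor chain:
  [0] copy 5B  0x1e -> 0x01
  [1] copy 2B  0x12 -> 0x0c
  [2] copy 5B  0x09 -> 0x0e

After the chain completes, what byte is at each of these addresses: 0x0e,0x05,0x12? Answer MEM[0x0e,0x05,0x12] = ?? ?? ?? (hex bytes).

[0] 0x1e->0x01 len=5 : f3 c5 55 cb 03
[1] 0x12->0x0c len=2 : 15 dc
[2] 0x09->0x0e len=5 : 37 e7 af 15 dc
query mem[0x0e]=0x37, mem[0x05]=0x03, mem[0x12]=0xdc

MEM[0x0e,0x05,0x12] = 37 03 dc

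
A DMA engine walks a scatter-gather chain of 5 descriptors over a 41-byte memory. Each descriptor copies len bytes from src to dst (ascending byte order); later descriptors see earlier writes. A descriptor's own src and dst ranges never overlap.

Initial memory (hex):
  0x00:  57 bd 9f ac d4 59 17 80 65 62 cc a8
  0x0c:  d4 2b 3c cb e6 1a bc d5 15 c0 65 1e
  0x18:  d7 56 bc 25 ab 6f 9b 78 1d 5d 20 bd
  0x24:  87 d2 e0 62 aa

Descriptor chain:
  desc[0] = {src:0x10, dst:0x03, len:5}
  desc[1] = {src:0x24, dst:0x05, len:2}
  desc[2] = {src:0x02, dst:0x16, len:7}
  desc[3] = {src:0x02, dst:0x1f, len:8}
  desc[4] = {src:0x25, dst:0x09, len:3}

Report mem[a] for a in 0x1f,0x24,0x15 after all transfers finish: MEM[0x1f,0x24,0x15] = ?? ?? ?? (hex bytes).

MEM[0x1f,0x24,0x15] = 9f 15 c0

D0: mem[0x03..0x07] <- [e6 1a bc d5 15]
D1: mem[0x05..0x06] <- [87 d2]
D2: mem[0x16..0x1c] <- [9f e6 1a 87 d2 15 65]
D3: mem[0x1f..0x26] <- [9f e6 1a 87 d2 15 65 62]
D4: mem[0x09..0x0b] <- [65 62 62]
query mem[0x1f]=0x9f, mem[0x24]=0x15, mem[0x15]=0xc0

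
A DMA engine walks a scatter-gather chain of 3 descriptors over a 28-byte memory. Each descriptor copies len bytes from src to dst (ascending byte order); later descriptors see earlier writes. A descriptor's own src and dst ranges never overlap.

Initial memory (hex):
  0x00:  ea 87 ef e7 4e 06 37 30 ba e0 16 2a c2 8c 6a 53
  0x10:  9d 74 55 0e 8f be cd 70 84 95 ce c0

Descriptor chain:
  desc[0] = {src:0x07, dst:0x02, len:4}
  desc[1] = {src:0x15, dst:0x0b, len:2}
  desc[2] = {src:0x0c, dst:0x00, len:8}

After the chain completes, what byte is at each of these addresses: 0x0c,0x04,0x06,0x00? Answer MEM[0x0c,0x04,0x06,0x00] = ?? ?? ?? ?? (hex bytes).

MEM[0x0c,0x04,0x06,0x00] = cd 9d 55 cd

#0 dst[0x02+4] := {0x30,0xba,0xe0,0x16}
#1 dst[0x0b+2] := {0xbe,0xcd}
#2 dst[0x00+8] := {0xcd,0x8c,0x6a,0x53,0x9d,0x74,0x55,0x0e}
query mem[0x0c]=0xcd, mem[0x04]=0x9d, mem[0x06]=0x55, mem[0x00]=0xcd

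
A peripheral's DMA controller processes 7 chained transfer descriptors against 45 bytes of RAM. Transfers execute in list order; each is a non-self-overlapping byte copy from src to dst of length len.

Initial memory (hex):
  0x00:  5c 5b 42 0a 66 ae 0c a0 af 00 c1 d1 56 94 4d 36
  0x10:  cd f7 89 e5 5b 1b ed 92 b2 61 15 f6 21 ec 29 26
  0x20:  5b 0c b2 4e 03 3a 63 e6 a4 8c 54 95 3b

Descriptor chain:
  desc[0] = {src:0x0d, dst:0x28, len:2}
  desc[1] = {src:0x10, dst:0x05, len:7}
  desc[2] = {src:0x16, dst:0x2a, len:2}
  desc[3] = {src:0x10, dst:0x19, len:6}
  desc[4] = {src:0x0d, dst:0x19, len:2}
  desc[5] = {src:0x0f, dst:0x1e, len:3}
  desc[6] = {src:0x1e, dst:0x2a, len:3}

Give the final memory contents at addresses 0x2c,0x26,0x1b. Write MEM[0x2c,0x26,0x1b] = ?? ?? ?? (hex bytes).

  after D0: wrote 2B at 0x28 = 944d
  after D1: wrote 7B at 0x05 = cdf789e55b1bed
  after D2: wrote 2B at 0x2a = ed92
  after D3: wrote 6B at 0x19 = cdf789e55b1b
  after D4: wrote 2B at 0x19 = 944d
  after D5: wrote 3B at 0x1e = 36cdf7
  after D6: wrote 3B at 0x2a = 36cdf7
query mem[0x2c]=0xf7, mem[0x26]=0x63, mem[0x1b]=0x89

MEM[0x2c,0x26,0x1b] = f7 63 89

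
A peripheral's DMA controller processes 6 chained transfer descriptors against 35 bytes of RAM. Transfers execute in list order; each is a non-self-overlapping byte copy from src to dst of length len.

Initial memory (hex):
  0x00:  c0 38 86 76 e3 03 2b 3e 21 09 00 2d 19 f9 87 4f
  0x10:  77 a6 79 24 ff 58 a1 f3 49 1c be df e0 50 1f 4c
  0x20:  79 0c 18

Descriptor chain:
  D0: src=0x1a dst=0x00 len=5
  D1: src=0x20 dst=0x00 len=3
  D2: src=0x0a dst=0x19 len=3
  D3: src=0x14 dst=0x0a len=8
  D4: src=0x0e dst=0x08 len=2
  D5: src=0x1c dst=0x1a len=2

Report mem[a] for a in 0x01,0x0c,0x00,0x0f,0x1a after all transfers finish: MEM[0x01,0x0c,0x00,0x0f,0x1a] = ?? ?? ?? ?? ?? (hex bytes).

MEM[0x01,0x0c,0x00,0x0f,0x1a] = 0c a1 79 00 e0

D0: mem[0x00..0x04] <- [be df e0 50 1f]
D1: mem[0x00..0x02] <- [79 0c 18]
D2: mem[0x19..0x1b] <- [00 2d 19]
D3: mem[0x0a..0x11] <- [ff 58 a1 f3 49 00 2d 19]
D4: mem[0x08..0x09] <- [49 00]
D5: mem[0x1a..0x1b] <- [e0 50]
query mem[0x01]=0x0c, mem[0x0c]=0xa1, mem[0x00]=0x79, mem[0x0f]=0x00, mem[0x1a]=0xe0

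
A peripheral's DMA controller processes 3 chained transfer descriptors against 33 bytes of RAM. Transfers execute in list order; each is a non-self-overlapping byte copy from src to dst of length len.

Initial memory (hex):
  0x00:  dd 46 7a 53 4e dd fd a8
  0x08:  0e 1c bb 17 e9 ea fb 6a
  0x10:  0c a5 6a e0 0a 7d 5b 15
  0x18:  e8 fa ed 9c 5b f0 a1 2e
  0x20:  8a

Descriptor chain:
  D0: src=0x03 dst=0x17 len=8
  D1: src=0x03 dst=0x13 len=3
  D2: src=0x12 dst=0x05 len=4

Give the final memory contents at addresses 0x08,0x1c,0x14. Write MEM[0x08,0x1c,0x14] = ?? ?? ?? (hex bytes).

MEM[0x08,0x1c,0x14] = dd 0e 4e

  after D0: wrote 8B at 0x17 = 534eddfda80e1cbb
  after D1: wrote 3B at 0x13 = 534edd
  after D2: wrote 4B at 0x05 = 6a534edd
query mem[0x08]=0xdd, mem[0x1c]=0x0e, mem[0x14]=0x4e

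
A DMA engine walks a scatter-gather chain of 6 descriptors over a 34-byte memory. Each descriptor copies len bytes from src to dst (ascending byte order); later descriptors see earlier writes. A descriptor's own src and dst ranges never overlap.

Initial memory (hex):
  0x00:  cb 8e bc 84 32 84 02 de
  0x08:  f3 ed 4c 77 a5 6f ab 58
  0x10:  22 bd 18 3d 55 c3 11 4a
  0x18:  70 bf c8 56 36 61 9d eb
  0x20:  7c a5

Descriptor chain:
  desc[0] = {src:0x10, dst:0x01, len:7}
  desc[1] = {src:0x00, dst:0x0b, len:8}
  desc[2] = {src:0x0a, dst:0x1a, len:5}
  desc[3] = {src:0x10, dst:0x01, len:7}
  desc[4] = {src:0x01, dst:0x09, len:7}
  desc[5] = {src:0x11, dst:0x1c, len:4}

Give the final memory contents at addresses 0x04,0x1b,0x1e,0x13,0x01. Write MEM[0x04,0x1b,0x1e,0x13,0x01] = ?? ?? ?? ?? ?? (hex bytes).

MEM[0x04,0x1b,0x1e,0x13,0x01] = 3d cb 3d 3d 55

#0 dst[0x01+7] := {0x22,0xbd,0x18,0x3d,0x55,0xc3,0x11}
#1 dst[0x0b+8] := {0xcb,0x22,0xbd,0x18,0x3d,0x55,0xc3,0x11}
#2 dst[0x1a+5] := {0x4c,0xcb,0x22,0xbd,0x18}
#3 dst[0x01+7] := {0x55,0xc3,0x11,0x3d,0x55,0xc3,0x11}
#4 dst[0x09+7] := {0x55,0xc3,0x11,0x3d,0x55,0xc3,0x11}
#5 dst[0x1c+4] := {0xc3,0x11,0x3d,0x55}
query mem[0x04]=0x3d, mem[0x1b]=0xcb, mem[0x1e]=0x3d, mem[0x13]=0x3d, mem[0x01]=0x55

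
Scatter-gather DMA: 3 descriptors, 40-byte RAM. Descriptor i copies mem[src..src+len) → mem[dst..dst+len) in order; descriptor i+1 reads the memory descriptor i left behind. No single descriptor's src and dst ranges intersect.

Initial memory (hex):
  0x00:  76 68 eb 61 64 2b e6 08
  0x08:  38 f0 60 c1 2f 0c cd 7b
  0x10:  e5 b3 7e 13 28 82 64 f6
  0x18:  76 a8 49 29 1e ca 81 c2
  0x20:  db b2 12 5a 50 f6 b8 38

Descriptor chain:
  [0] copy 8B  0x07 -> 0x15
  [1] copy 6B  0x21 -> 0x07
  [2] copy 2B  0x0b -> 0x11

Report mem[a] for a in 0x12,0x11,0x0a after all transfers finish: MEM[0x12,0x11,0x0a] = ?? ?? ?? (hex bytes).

MEM[0x12,0x11,0x0a] = b8 f6 50

[0] 0x07->0x15 len=8 : 08 38 f0 60 c1 2f 0c cd
[1] 0x21->0x07 len=6 : b2 12 5a 50 f6 b8
[2] 0x0b->0x11 len=2 : f6 b8
query mem[0x12]=0xb8, mem[0x11]=0xf6, mem[0x0a]=0x50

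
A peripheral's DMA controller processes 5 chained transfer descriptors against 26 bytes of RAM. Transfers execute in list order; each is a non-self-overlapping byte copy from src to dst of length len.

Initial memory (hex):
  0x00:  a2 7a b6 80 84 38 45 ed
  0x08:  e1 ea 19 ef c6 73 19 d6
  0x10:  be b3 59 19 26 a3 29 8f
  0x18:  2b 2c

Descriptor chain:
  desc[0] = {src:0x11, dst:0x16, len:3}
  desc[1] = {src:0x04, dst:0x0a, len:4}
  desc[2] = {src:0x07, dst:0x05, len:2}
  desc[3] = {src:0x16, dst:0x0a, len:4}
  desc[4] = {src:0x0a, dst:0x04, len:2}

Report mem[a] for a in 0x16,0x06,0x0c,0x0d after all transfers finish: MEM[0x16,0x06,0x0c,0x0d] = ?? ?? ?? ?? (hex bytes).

MEM[0x16,0x06,0x0c,0x0d] = b3 e1 19 2c

[0] 0x11->0x16 len=3 : b3 59 19
[1] 0x04->0x0a len=4 : 84 38 45 ed
[2] 0x07->0x05 len=2 : ed e1
[3] 0x16->0x0a len=4 : b3 59 19 2c
[4] 0x0a->0x04 len=2 : b3 59
query mem[0x16]=0xb3, mem[0x06]=0xe1, mem[0x0c]=0x19, mem[0x0d]=0x2c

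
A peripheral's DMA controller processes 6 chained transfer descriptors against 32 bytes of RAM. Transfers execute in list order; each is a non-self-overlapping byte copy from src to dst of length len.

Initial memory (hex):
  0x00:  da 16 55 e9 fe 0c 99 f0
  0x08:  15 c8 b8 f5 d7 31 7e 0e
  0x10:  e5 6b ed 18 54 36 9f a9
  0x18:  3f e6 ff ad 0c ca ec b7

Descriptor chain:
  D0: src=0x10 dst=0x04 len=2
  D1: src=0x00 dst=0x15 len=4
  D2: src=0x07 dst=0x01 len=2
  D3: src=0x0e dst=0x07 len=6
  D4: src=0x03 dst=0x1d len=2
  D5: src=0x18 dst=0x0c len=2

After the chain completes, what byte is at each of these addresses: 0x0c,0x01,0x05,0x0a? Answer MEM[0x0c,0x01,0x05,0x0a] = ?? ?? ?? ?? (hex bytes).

MEM[0x0c,0x01,0x05,0x0a] = e9 f0 6b 6b

[0] 0x10->0x04 len=2 : e5 6b
[1] 0x00->0x15 len=4 : da 16 55 e9
[2] 0x07->0x01 len=2 : f0 15
[3] 0x0e->0x07 len=6 : 7e 0e e5 6b ed 18
[4] 0x03->0x1d len=2 : e9 e5
[5] 0x18->0x0c len=2 : e9 e6
query mem[0x0c]=0xe9, mem[0x01]=0xf0, mem[0x05]=0x6b, mem[0x0a]=0x6b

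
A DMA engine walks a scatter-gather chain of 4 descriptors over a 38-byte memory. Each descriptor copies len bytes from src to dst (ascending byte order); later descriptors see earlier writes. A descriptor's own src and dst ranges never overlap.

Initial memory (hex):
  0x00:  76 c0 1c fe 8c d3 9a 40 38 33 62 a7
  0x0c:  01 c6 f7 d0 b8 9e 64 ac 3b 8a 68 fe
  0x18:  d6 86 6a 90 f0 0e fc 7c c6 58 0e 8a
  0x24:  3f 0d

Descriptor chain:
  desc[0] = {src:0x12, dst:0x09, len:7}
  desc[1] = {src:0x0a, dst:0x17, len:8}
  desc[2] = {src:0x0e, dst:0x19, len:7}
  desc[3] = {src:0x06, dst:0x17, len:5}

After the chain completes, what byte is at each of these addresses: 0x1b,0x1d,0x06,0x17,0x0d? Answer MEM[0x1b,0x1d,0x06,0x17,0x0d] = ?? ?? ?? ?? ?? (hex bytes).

[0] 0x12->0x09 len=7 : 64 ac 3b 8a 68 fe d6
[1] 0x0a->0x17 len=8 : ac 3b 8a 68 fe d6 b8 9e
[2] 0x0e->0x19 len=7 : fe d6 b8 9e 64 ac 3b
[3] 0x06->0x17 len=5 : 9a 40 38 64 ac
query mem[0x1b]=0xac, mem[0x1d]=0x64, mem[0x06]=0x9a, mem[0x17]=0x9a, mem[0x0d]=0x68

MEM[0x1b,0x1d,0x06,0x17,0x0d] = ac 64 9a 9a 68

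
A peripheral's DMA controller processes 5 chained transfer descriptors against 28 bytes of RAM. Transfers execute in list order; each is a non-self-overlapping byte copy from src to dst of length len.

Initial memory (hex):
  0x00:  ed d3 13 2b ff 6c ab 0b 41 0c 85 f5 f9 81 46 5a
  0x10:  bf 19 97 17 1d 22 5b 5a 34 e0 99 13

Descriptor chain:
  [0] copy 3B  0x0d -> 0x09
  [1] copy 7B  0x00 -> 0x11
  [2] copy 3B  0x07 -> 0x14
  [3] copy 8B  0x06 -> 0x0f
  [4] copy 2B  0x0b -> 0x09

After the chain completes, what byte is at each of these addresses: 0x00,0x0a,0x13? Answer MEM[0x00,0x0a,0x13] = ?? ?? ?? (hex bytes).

D0: mem[0x09..0x0b] <- [81 46 5a]
D1: mem[0x11..0x17] <- [ed d3 13 2b ff 6c ab]
D2: mem[0x14..0x16] <- [0b 41 81]
D3: mem[0x0f..0x16] <- [ab 0b 41 81 46 5a f9 81]
D4: mem[0x09..0x0a] <- [5a f9]
query mem[0x00]=0xed, mem[0x0a]=0xf9, mem[0x13]=0x46

MEM[0x00,0x0a,0x13] = ed f9 46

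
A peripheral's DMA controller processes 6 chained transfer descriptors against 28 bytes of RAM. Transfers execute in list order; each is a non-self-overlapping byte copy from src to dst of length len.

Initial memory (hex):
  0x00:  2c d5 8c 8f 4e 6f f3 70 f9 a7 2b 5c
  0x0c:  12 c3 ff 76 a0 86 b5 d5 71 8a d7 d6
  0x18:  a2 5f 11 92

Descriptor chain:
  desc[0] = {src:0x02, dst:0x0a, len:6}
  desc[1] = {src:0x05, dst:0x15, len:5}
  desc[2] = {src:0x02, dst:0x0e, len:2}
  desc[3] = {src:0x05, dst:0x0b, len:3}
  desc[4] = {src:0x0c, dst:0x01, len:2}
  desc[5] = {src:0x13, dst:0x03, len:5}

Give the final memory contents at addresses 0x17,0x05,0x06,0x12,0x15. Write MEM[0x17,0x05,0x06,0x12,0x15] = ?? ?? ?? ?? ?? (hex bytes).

  after D0: wrote 6B at 0x0a = 8c8f4e6ff370
  after D1: wrote 5B at 0x15 = 6ff370f9a7
  after D2: wrote 2B at 0x0e = 8c8f
  after D3: wrote 3B at 0x0b = 6ff370
  after D4: wrote 2B at 0x01 = f370
  after D5: wrote 5B at 0x03 = d5716ff370
query mem[0x17]=0x70, mem[0x05]=0x6f, mem[0x06]=0xf3, mem[0x12]=0xb5, mem[0x15]=0x6f

MEM[0x17,0x05,0x06,0x12,0x15] = 70 6f f3 b5 6f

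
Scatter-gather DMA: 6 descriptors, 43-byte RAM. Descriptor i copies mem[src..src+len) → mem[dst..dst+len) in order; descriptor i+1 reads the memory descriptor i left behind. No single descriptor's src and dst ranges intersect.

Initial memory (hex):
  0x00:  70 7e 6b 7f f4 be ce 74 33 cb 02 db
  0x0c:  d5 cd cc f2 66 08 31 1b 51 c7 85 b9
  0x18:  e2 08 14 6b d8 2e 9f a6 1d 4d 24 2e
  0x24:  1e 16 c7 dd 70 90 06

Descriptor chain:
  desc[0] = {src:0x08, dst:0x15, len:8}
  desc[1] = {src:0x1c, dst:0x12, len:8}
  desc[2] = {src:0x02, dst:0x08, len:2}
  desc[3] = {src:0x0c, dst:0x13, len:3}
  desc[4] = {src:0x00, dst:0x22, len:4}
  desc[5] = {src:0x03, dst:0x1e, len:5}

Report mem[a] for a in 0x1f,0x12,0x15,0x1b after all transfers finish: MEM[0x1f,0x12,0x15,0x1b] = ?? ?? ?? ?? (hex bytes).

MEM[0x1f,0x12,0x15,0x1b] = f4 f2 cc cc

[0] 0x08->0x15 len=8 : 33 cb 02 db d5 cd cc f2
[1] 0x1c->0x12 len=8 : f2 2e 9f a6 1d 4d 24 2e
[2] 0x02->0x08 len=2 : 6b 7f
[3] 0x0c->0x13 len=3 : d5 cd cc
[4] 0x00->0x22 len=4 : 70 7e 6b 7f
[5] 0x03->0x1e len=5 : 7f f4 be ce 74
query mem[0x1f]=0xf4, mem[0x12]=0xf2, mem[0x15]=0xcc, mem[0x1b]=0xcc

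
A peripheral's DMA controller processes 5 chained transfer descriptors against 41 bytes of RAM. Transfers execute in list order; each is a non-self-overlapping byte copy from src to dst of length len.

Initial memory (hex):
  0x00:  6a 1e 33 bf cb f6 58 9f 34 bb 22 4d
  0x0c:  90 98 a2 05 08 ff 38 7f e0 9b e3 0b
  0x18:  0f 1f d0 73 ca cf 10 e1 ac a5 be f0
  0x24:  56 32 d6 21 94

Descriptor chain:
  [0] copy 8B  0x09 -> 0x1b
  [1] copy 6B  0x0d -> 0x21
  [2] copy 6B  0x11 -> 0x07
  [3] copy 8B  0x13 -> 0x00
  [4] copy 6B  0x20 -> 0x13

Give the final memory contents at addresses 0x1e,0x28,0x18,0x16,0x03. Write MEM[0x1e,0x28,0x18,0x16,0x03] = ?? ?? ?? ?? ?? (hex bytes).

MEM[0x1e,0x28,0x18,0x16,0x03] = 90 94 ff 05 e3

  after D0: wrote 8B at 0x1b = bb224d9098a20508
  after D1: wrote 6B at 0x21 = 98a20508ff38
  after D2: wrote 6B at 0x07 = ff387fe09be3
  after D3: wrote 8B at 0x00 = 7fe09be30b0f1fd0
  after D4: wrote 6B at 0x13 = a298a20508ff
query mem[0x1e]=0x90, mem[0x28]=0x94, mem[0x18]=0xff, mem[0x16]=0x05, mem[0x03]=0xe3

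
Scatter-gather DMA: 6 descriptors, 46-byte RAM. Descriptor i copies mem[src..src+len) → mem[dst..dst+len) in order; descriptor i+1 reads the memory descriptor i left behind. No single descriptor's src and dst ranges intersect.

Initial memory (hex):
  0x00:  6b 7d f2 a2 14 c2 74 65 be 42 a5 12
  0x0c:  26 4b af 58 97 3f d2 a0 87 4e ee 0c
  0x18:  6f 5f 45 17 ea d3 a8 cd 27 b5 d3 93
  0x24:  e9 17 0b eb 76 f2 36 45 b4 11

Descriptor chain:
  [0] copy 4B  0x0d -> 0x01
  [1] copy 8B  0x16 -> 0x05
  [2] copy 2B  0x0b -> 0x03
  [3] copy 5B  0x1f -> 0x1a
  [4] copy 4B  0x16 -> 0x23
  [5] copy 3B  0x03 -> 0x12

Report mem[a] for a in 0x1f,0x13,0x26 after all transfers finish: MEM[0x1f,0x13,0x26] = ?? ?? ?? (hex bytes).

  after D0: wrote 4B at 0x01 = 4baf5897
  after D1: wrote 8B at 0x05 = ee0c6f5f4517ead3
  after D2: wrote 2B at 0x03 = ead3
  after D3: wrote 5B at 0x1a = cd27b5d393
  after D4: wrote 4B at 0x23 = ee0c6f5f
  after D5: wrote 3B at 0x12 = ead3ee
query mem[0x1f]=0xcd, mem[0x13]=0xd3, mem[0x26]=0x5f

MEM[0x1f,0x13,0x26] = cd d3 5f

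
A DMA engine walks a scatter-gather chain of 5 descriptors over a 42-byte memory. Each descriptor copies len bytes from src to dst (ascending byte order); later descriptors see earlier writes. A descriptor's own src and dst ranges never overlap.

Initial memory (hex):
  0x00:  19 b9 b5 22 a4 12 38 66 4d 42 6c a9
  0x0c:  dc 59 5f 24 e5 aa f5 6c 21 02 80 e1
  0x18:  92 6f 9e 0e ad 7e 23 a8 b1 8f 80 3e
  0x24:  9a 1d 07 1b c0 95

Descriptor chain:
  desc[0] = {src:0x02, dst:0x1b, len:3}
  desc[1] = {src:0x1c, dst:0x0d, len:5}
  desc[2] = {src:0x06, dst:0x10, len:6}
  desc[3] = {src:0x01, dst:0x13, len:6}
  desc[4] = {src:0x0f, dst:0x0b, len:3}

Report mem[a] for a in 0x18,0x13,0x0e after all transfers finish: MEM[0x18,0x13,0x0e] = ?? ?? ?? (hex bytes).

MEM[0x18,0x13,0x0e] = 38 b9 a4

#0 dst[0x1b+3] := {0xb5,0x22,0xa4}
#1 dst[0x0d+5] := {0x22,0xa4,0x23,0xa8,0xb1}
#2 dst[0x10+6] := {0x38,0x66,0x4d,0x42,0x6c,0xa9}
#3 dst[0x13+6] := {0xb9,0xb5,0x22,0xa4,0x12,0x38}
#4 dst[0x0b+3] := {0x23,0x38,0x66}
query mem[0x18]=0x38, mem[0x13]=0xb9, mem[0x0e]=0xa4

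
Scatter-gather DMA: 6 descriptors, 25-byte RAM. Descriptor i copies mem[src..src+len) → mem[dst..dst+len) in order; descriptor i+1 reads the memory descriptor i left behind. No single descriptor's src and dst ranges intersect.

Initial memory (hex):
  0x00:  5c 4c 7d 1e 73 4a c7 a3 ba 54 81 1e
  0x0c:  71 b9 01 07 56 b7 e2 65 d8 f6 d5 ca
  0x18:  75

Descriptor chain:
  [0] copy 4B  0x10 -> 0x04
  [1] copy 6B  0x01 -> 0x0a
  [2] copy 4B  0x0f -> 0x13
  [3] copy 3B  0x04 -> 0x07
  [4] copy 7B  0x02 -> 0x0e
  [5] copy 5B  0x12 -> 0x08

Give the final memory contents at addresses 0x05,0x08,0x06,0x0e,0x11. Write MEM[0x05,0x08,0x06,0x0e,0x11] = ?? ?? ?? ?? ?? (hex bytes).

  after D0: wrote 4B at 0x04 = 56b7e265
  after D1: wrote 6B at 0x0a = 4c7d1e56b7e2
  after D2: wrote 4B at 0x13 = e256b7e2
  after D3: wrote 3B at 0x07 = 56b7e2
  after D4: wrote 7B at 0x0e = 7d1e56b7e256b7
  after D5: wrote 5B at 0x08 = e256b7b7e2
query mem[0x05]=0xb7, mem[0x08]=0xe2, mem[0x06]=0xe2, mem[0x0e]=0x7d, mem[0x11]=0xb7

MEM[0x05,0x08,0x06,0x0e,0x11] = b7 e2 e2 7d b7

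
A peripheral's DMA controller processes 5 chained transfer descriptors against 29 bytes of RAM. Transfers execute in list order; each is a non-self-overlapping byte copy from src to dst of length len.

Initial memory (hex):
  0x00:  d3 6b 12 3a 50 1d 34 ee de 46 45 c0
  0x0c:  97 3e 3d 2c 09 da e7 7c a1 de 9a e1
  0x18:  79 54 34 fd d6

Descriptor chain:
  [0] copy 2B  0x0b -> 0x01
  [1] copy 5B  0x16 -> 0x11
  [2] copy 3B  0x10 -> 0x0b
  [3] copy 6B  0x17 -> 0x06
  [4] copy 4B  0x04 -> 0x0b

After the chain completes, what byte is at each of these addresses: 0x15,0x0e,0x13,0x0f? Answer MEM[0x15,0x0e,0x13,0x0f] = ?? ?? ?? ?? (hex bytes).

MEM[0x15,0x0e,0x13,0x0f] = 34 79 79 2c

[0] 0x0b->0x01 len=2 : c0 97
[1] 0x16->0x11 len=5 : 9a e1 79 54 34
[2] 0x10->0x0b len=3 : 09 9a e1
[3] 0x17->0x06 len=6 : e1 79 54 34 fd d6
[4] 0x04->0x0b len=4 : 50 1d e1 79
query mem[0x15]=0x34, mem[0x0e]=0x79, mem[0x13]=0x79, mem[0x0f]=0x2c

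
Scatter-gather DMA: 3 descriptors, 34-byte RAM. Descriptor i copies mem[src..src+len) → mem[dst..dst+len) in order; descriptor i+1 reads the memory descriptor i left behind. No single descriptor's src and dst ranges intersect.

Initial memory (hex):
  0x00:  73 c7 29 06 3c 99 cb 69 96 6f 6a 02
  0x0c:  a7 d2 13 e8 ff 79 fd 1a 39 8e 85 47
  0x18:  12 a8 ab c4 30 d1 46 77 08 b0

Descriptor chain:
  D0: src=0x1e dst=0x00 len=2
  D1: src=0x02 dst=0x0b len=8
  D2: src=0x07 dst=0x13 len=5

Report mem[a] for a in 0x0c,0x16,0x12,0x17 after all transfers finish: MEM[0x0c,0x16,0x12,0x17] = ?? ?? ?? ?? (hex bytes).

MEM[0x0c,0x16,0x12,0x17] = 06 6a 6f 29

  after D0: wrote 2B at 0x00 = 4677
  after D1: wrote 8B at 0x0b = 29063c99cb69966f
  after D2: wrote 5B at 0x13 = 69966f6a29
query mem[0x0c]=0x06, mem[0x16]=0x6a, mem[0x12]=0x6f, mem[0x17]=0x29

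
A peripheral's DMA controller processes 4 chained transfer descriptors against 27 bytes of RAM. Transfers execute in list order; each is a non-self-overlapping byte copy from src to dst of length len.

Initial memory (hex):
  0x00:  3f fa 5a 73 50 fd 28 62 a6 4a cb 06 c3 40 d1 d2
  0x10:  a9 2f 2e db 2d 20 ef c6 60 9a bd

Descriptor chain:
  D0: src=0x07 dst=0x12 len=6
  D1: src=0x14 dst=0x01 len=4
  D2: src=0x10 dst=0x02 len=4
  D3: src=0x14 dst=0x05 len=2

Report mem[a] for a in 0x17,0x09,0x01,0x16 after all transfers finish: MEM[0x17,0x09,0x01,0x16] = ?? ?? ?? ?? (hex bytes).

MEM[0x17,0x09,0x01,0x16] = c3 4a 4a 06

  after D0: wrote 6B at 0x12 = 62a64acb06c3
  after D1: wrote 4B at 0x01 = 4acb06c3
  after D2: wrote 4B at 0x02 = a92f62a6
  after D3: wrote 2B at 0x05 = 4acb
query mem[0x17]=0xc3, mem[0x09]=0x4a, mem[0x01]=0x4a, mem[0x16]=0x06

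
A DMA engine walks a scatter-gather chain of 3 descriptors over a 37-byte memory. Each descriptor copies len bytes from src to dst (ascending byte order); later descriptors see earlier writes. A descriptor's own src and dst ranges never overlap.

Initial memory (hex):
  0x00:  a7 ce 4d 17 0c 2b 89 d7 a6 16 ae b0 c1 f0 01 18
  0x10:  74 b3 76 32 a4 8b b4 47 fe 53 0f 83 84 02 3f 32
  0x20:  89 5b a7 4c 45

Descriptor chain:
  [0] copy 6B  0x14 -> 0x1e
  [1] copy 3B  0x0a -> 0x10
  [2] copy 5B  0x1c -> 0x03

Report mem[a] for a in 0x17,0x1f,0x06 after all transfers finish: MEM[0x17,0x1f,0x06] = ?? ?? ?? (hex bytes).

MEM[0x17,0x1f,0x06] = 47 8b 8b

#0 dst[0x1e+6] := {0xa4,0x8b,0xb4,0x47,0xfe,0x53}
#1 dst[0x10+3] := {0xae,0xb0,0xc1}
#2 dst[0x03+5] := {0x84,0x02,0xa4,0x8b,0xb4}
query mem[0x17]=0x47, mem[0x1f]=0x8b, mem[0x06]=0x8b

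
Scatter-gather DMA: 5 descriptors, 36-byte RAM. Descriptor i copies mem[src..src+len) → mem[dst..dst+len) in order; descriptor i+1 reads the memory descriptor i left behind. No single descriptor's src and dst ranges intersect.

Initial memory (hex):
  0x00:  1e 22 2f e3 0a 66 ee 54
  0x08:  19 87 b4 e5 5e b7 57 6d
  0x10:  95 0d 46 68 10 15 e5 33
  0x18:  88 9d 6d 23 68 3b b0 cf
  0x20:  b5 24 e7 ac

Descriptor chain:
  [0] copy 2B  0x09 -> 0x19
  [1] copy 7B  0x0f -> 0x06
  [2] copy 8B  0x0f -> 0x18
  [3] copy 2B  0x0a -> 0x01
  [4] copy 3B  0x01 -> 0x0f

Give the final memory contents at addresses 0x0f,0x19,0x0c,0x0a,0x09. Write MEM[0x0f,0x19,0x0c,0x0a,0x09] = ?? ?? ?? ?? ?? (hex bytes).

#0 dst[0x19+2] := {0x87,0xb4}
#1 dst[0x06+7] := {0x6d,0x95,0x0d,0x46,0x68,0x10,0x15}
#2 dst[0x18+8] := {0x6d,0x95,0x0d,0x46,0x68,0x10,0x15,0xe5}
#3 dst[0x01+2] := {0x68,0x10}
#4 dst[0x0f+3] := {0x68,0x10,0xe3}
query mem[0x0f]=0x68, mem[0x19]=0x95, mem[0x0c]=0x15, mem[0x0a]=0x68, mem[0x09]=0x46

MEM[0x0f,0x19,0x0c,0x0a,0x09] = 68 95 15 68 46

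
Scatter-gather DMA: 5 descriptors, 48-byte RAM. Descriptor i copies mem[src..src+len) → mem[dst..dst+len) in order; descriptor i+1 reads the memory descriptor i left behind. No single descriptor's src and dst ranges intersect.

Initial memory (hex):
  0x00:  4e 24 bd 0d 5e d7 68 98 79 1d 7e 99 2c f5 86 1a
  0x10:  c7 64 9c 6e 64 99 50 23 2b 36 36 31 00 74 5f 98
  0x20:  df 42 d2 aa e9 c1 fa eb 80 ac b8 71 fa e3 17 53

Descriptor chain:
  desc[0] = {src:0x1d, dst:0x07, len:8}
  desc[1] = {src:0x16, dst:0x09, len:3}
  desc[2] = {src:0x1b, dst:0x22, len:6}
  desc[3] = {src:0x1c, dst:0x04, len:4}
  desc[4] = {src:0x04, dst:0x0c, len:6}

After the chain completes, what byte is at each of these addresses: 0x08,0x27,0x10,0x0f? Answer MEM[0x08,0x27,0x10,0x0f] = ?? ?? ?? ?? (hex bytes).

MEM[0x08,0x27,0x10,0x0f] = 5f df 5f 98

D0: mem[0x07..0x0e] <- [74 5f 98 df 42 d2 aa e9]
D1: mem[0x09..0x0b] <- [50 23 2b]
D2: mem[0x22..0x27] <- [31 00 74 5f 98 df]
D3: mem[0x04..0x07] <- [00 74 5f 98]
D4: mem[0x0c..0x11] <- [00 74 5f 98 5f 50]
query mem[0x08]=0x5f, mem[0x27]=0xdf, mem[0x10]=0x5f, mem[0x0f]=0x98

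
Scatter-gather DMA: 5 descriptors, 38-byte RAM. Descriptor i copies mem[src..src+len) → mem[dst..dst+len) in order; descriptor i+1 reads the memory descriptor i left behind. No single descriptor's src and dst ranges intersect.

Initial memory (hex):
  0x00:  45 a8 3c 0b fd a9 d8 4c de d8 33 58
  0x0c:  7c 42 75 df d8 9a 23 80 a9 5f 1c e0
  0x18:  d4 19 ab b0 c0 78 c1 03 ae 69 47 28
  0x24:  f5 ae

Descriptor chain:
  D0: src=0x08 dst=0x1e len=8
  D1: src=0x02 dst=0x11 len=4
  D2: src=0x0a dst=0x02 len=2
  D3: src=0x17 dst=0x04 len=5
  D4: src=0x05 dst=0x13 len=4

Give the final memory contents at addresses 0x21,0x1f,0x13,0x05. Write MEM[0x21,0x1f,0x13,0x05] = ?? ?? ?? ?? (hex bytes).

#0 dst[0x1e+8] := {0xde,0xd8,0x33,0x58,0x7c,0x42,0x75,0xdf}
#1 dst[0x11+4] := {0x3c,0x0b,0xfd,0xa9}
#2 dst[0x02+2] := {0x33,0x58}
#3 dst[0x04+5] := {0xe0,0xd4,0x19,0xab,0xb0}
#4 dst[0x13+4] := {0xd4,0x19,0xab,0xb0}
query mem[0x21]=0x58, mem[0x1f]=0xd8, mem[0x13]=0xd4, mem[0x05]=0xd4

MEM[0x21,0x1f,0x13,0x05] = 58 d8 d4 d4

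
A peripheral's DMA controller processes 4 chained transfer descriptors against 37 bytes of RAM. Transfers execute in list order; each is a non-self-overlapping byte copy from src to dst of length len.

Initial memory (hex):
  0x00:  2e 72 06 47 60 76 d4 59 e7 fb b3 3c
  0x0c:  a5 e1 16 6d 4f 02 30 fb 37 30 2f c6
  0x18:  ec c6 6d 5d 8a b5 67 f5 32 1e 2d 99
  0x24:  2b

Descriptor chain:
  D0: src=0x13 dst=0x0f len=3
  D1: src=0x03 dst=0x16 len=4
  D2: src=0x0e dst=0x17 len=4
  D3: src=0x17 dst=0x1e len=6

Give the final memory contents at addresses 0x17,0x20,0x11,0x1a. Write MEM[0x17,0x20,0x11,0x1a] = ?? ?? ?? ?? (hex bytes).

D0: mem[0x0f..0x11] <- [fb 37 30]
D1: mem[0x16..0x19] <- [47 60 76 d4]
D2: mem[0x17..0x1a] <- [16 fb 37 30]
D3: mem[0x1e..0x23] <- [16 fb 37 30 5d 8a]
query mem[0x17]=0x16, mem[0x20]=0x37, mem[0x11]=0x30, mem[0x1a]=0x30

MEM[0x17,0x20,0x11,0x1a] = 16 37 30 30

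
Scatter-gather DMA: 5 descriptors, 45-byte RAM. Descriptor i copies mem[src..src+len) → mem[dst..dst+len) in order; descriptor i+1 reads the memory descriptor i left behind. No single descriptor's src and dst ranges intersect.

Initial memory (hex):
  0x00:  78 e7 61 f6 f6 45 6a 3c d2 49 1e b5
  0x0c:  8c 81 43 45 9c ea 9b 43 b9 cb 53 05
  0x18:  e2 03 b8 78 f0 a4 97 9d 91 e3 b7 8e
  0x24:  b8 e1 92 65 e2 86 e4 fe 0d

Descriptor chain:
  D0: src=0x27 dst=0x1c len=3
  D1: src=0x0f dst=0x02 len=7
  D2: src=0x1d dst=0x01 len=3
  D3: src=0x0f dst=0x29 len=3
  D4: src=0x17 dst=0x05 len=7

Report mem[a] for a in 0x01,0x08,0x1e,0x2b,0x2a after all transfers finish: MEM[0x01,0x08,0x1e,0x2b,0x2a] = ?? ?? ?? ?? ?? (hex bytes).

MEM[0x01,0x08,0x1e,0x2b,0x2a] = e2 b8 86 ea 9c

[0] 0x27->0x1c len=3 : 65 e2 86
[1] 0x0f->0x02 len=7 : 45 9c ea 9b 43 b9 cb
[2] 0x1d->0x01 len=3 : e2 86 9d
[3] 0x0f->0x29 len=3 : 45 9c ea
[4] 0x17->0x05 len=7 : 05 e2 03 b8 78 65 e2
query mem[0x01]=0xe2, mem[0x08]=0xb8, mem[0x1e]=0x86, mem[0x2b]=0xea, mem[0x2a]=0x9c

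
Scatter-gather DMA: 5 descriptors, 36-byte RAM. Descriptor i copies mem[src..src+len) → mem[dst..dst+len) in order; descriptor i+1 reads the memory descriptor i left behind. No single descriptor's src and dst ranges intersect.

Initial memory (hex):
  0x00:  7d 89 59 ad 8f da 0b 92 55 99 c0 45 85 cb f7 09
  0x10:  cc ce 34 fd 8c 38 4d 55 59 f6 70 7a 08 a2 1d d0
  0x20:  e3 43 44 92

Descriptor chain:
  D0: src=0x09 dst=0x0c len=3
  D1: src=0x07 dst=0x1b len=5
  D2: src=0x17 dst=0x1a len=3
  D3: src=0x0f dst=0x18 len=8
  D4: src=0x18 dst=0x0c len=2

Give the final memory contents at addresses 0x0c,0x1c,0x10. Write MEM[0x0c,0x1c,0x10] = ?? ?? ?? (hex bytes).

  after D0: wrote 3B at 0x0c = 99c045
  after D1: wrote 5B at 0x1b = 925599c045
  after D2: wrote 3B at 0x1a = 5559f6
  after D3: wrote 8B at 0x18 = 09ccce34fd8c384d
  after D4: wrote 2B at 0x0c = 09cc
query mem[0x0c]=0x09, mem[0x1c]=0xfd, mem[0x10]=0xcc

MEM[0x0c,0x1c,0x10] = 09 fd cc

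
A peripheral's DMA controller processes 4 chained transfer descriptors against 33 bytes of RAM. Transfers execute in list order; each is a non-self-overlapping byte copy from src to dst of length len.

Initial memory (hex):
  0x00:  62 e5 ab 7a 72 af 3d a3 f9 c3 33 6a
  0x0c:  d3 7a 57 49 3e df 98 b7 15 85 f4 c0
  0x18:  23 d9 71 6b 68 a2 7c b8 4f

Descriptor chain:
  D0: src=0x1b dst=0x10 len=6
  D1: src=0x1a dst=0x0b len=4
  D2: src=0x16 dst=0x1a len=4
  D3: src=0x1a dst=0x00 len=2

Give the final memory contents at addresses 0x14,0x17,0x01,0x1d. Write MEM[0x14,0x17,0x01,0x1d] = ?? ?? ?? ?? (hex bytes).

MEM[0x14,0x17,0x01,0x1d] = b8 c0 c0 d9

D0: mem[0x10..0x15] <- [6b 68 a2 7c b8 4f]
D1: mem[0x0b..0x0e] <- [71 6b 68 a2]
D2: mem[0x1a..0x1d] <- [f4 c0 23 d9]
D3: mem[0x00..0x01] <- [f4 c0]
query mem[0x14]=0xb8, mem[0x17]=0xc0, mem[0x01]=0xc0, mem[0x1d]=0xd9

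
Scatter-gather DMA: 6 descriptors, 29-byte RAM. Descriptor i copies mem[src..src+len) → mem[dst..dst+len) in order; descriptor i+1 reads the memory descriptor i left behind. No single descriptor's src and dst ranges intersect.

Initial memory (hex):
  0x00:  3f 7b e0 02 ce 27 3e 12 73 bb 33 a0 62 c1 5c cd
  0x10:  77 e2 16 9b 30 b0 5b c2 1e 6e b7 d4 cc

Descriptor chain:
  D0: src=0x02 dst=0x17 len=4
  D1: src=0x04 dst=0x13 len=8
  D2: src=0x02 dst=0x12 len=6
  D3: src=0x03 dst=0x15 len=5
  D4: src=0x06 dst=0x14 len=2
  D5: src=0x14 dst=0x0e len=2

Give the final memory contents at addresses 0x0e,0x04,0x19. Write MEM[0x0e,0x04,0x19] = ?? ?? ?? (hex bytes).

  after D0: wrote 4B at 0x17 = e002ce27
  after D1: wrote 8B at 0x13 = ce273e1273bb33a0
  after D2: wrote 6B at 0x12 = e002ce273e12
  after D3: wrote 5B at 0x15 = 02ce273e12
  after D4: wrote 2B at 0x14 = 3e12
  after D5: wrote 2B at 0x0e = 3e12
query mem[0x0e]=0x3e, mem[0x04]=0xce, mem[0x19]=0x12

MEM[0x0e,0x04,0x19] = 3e ce 12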